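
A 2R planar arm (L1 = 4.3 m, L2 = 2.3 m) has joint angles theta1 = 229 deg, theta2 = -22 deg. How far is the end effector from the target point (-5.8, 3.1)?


End effector via forward kinematics:
x = L1*cos(t1) + L2*cos(t1+t2) = -4.8704
y = L1*sin(t1) + L2*sin(t1+t2) = -4.2894
Distance to target:
d = sqrt((-5.8 - -4.8704)^2 + (3.1 - -4.2894)^2)
= sqrt(0.8642 + 54.6037)
= 7.4477 m


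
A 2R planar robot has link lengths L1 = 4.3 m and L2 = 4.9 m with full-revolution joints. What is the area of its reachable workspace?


r_max = L1 + L2 = 9.2 m
r_min = |L1 - L2| = 0.6 m
Area = pi*(r_max^2 - r_min^2)
= pi*(84.64 - 0.36)
= pi * 84.28
= 264.7734 m^2


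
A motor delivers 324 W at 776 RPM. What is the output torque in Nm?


omega = 776 * 2*pi/60 = 81.2625 rad/s
tau = P / omega = 324 / 81.2625
= 3.9871 Nm


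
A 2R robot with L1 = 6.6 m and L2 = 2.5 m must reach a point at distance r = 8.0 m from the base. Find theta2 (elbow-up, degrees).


cos(theta2) = (r^2 - L1^2 - L2^2) / (2*L1*L2)
cos(theta2) = (64.0 - 43.56 - 6.25) / 33.0
cos(theta2) = 0.43
theta2 = 64.5324 degrees


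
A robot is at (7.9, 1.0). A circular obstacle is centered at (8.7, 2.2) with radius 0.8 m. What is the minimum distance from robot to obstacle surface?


center_dist = sqrt((7.9-8.7)^2 + (1.0-2.2)^2)
= sqrt(0.64 + 1.44)
= 1.4422
min_dist = center_dist - radius = 1.4422 - 0.8 = 0.6422 m


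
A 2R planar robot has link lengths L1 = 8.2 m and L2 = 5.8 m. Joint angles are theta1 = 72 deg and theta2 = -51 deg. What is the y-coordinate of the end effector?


Convert angles to radians: theta1 = 1.2566, theta2 = -0.8901
y = L1*sin(theta1) + L2*sin(theta1+theta2)
y = 7.7987 + 2.0785
y = 9.8772


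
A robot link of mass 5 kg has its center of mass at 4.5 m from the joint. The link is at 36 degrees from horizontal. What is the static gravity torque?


tau = m*g*L*cos(angle)
= 5 * 9.81 * 4.5 * cos(36 deg)
= 5 * 9.81 * 4.5 * 0.809
= 178.5703 Nm


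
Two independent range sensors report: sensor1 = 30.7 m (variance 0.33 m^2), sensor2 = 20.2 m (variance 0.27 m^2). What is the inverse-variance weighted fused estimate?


w1 = (1/var1) / (1/var1 + 1/var2)
   = 3.0303 / (3.0303 + 3.7037) = 0.45
w2 = 1 - w1 = 0.55
fused = w1*s1 + w2*s2 = 13.815 + 11.11
= 24.925 m


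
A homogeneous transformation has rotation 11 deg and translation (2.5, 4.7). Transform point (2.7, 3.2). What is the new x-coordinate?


x' = cos(theta)*px - sin(theta)*py + tx
= 0.9816*2.7 - 0.1908*3.2 + 2.5
= 4.5398


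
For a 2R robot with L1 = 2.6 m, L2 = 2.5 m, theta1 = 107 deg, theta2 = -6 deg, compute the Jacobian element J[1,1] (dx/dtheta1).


J[1,1] = -L1*sin(t1) - L2*sin(t1+t2)
= -2.6*sin(107) - 2.5*sin(101)
= -4.9405


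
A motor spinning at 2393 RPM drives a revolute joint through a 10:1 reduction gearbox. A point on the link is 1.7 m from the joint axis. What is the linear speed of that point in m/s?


omega_motor = 2393 * 2*pi/60 = 250.5944 rad/s
omega_joint = omega_motor / 10 = 25.0594 rad/s
v = omega_joint * r = 25.0594 * 1.7
= 42.601 m/s


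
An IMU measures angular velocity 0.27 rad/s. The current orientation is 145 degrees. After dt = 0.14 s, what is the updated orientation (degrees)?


delta_theta = w * dt = 0.27 * 0.14 = 0.0378 rad
= 2.1658 deg
theta_new = 145 + 2.1658 = 147.1658 deg


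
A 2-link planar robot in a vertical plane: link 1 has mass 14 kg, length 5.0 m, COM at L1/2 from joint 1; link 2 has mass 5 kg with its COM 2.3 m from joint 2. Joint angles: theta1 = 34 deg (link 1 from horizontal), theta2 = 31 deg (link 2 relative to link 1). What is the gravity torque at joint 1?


Horizontal distance from joint 1 to link-1 COM:
  x_c1 = (L1/2)*cos(t1) = 2.5 * 0.829 = 2.0726 m
Horizontal distance from joint 1 to link-2 COM:
  x_c2 = L1*cos(t1) + Lc2*cos(t1+t2)
       = 5.0*0.829 + 2.3*0.4226 = 5.1172 m
tau1 = m1*g*x_c1 + m2*g*x_c2
     = 14*9.81*2.0726 + 5*9.81*5.1172
     = 284.6501 + 250.9991
     = 535.6492 Nm


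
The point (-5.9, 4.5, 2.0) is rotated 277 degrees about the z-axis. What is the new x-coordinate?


Rotation about z-axis: x' = x*cos(theta) - y*sin(theta)
= -5.9 * 0.1219 - 4.5 * -0.9925
= 3.7474


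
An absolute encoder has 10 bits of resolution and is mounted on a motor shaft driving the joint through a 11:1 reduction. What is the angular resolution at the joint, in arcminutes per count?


counts = 2^10 = 1024
effective counts at joint = 1024 * 11 = 11264
resolution = 360*60 / 11264
= 1.9176 arcmin/count


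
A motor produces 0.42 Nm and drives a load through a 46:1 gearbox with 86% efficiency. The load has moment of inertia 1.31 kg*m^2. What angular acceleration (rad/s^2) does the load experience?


tau_out = tau_motor * N * eta
= 0.42 * 46 * 0.86 = 16.6152 Nm
alpha = tau_out / I = 16.6152 / 1.31
= 12.6834 rad/s^2


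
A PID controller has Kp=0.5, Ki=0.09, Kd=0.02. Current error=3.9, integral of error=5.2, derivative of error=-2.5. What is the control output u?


u = Kp*e + Ki*int(e) + Kd*de/dt
= 0.5*3.9 + 0.09*5.2 + 0.02*(-2.5)
= 1.95 + 0.468 + -0.05
= 2.368


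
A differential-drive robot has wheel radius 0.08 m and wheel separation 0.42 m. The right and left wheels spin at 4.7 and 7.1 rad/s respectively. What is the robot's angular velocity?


vR = r*wR = 0.08*4.7 = 0.376 m/s
vL = r*wL = 0.08*7.1 = 0.568 m/s
v = (vR+vL)/2 = 0.472 m/s
omega = (vR-vL)/L = -0.4571 rad/s
angular velocity = -0.4571 rad/s


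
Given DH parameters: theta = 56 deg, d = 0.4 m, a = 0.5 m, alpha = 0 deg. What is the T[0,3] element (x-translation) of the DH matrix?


T[0,3] = a * cos(theta)
= 0.5 * cos(56 deg)
= 0.5 * 0.5592
= 0.2796


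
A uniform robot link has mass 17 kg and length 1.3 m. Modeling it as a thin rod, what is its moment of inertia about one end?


I = (1/3) * m * L^2
= (1/3) * 17 * 1.3^2
= 0.333333 * 17 * 1.69
= 9.5767 kg*m^2


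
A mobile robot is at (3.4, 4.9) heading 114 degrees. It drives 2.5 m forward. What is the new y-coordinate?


y_new = y0 + d*sin(theta)
= 4.9 + 2.5*sin(114)
= 4.9 + 2.2839
= 7.1839


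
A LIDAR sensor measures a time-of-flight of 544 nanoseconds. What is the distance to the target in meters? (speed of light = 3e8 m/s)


tof = 544 ns = 5.44e-07 s
dist = c * tof / 2
= 3e8 * 5.44e-07 / 2
= 81.6 m


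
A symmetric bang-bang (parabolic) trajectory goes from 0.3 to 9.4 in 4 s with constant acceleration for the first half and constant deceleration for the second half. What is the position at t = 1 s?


Symmetric rest-to-rest: each phase covers (pf-p0)/2 in time T/2. 0.5*a*(T/2)^2 = (pf-p0)/2 => a = 4*(pf-p0)/T^2
a = 4*(9.4-0.3)/4^2 = 2.275
t = 1 is in the acceleration phase (t <= T/2).
p = p0 + 0.5*a*t^2 = 0.3 + 0.5*2.275*1^2
= 1.4375


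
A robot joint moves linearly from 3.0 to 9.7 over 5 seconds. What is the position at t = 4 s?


s = t/T = 4/5 = 0.8
p(t) = p0 + (pf-p0)*s
= 3.0 + (9.7 - 3.0) * 0.8
= 8.36


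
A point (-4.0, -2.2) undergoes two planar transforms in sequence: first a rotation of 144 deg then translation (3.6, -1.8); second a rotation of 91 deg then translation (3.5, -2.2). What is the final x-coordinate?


After transform 1:
x1 = cos(144)*-4.0 - sin(144)*-2.2 + 3.6 = 8.1292
y1 = sin(144)*-4.0 + cos(144)*-2.2 + -1.8 = -2.3713
After transform 2:
x2 = cos(91)*8.1292 - sin(91)*-2.3713 + 3.5
= 5.7291


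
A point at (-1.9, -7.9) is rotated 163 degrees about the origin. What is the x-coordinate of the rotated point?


x' = x*cos(theta) - y*sin(theta)
cos(163 deg) = -0.9563, sin(163 deg) = 0.2924
x' = -1.9 * -0.9563 - -7.9 * 0.2924
= 1.817 - -2.3097
= 4.1267


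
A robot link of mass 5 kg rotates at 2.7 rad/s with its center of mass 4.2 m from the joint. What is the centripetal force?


F = m * omega^2 * r
= 5 * 2.7^2 * 4.2
= 5 * 7.29 * 4.2
= 153.09 N


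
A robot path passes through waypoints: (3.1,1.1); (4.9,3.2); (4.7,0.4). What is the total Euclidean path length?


Segment lengths:
  seg1 = sqrt((1.8)^2 + (2.1)^2) = 2.7659
  seg2 = sqrt((-0.2)^2 + (-2.8)^2) = 2.8071
Total = 5.573


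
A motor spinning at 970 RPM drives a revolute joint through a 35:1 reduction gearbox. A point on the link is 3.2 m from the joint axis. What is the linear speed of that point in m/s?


omega_motor = 970 * 2*pi/60 = 101.5782 rad/s
omega_joint = omega_motor / 35 = 2.9022 rad/s
v = omega_joint * r = 2.9022 * 3.2
= 9.2871 m/s


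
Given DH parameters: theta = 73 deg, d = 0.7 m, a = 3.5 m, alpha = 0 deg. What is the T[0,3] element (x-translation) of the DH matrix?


T[0,3] = a * cos(theta)
= 3.5 * cos(73 deg)
= 3.5 * 0.2924
= 1.0233


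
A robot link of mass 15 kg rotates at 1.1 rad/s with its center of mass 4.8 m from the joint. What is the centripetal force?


F = m * omega^2 * r
= 15 * 1.1^2 * 4.8
= 15 * 1.21 * 4.8
= 87.12 N


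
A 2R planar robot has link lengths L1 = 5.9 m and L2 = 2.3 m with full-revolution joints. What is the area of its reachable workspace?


r_max = L1 + L2 = 8.2 m
r_min = |L1 - L2| = 3.6 m
Area = pi*(r_max^2 - r_min^2)
= pi*(67.24 - 12.96)
= pi * 54.28
= 170.5256 m^2


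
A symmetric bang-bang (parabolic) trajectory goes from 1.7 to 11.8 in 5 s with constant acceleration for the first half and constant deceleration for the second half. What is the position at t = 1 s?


Symmetric rest-to-rest: each phase covers (pf-p0)/2 in time T/2. 0.5*a*(T/2)^2 = (pf-p0)/2 => a = 4*(pf-p0)/T^2
a = 4*(11.8-1.7)/5^2 = 1.616
t = 1 is in the acceleration phase (t <= T/2).
p = p0 + 0.5*a*t^2 = 1.7 + 0.5*1.616*1^2
= 2.508


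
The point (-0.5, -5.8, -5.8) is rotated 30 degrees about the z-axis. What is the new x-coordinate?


Rotation about z-axis: x' = x*cos(theta) - y*sin(theta)
= -0.5 * 0.866 - -5.8 * 0.5
= 2.467


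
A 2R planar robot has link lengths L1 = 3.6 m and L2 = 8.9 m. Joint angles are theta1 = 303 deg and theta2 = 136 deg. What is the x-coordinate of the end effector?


Convert angles to radians: theta1 = 5.2883, theta2 = 2.3736
x = L1*cos(theta1) + L2*cos(theta1+theta2)
x = 1.9607 + 1.6982
x = 3.6589


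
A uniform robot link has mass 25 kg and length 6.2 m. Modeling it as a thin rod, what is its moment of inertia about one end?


I = (1/3) * m * L^2
= (1/3) * 25 * 6.2^2
= 0.333333 * 25 * 38.44
= 320.3333 kg*m^2


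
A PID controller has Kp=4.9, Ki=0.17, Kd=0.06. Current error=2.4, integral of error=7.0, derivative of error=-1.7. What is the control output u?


u = Kp*e + Ki*int(e) + Kd*de/dt
= 4.9*2.4 + 0.17*7.0 + 0.06*(-1.7)
= 11.76 + 1.19 + -0.102
= 12.848


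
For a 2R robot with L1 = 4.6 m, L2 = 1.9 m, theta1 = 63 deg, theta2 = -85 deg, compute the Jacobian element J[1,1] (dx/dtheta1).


J[1,1] = -L1*sin(t1) - L2*sin(t1+t2)
= -4.6*sin(63) - 1.9*sin(-22)
= -3.3869


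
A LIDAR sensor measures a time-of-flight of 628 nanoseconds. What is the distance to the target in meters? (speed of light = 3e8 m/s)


tof = 628 ns = 6.28e-07 s
dist = c * tof / 2
= 3e8 * 6.28e-07 / 2
= 94.2 m


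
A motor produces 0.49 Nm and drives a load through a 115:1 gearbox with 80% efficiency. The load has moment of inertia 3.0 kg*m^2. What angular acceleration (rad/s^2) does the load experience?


tau_out = tau_motor * N * eta
= 0.49 * 115 * 0.8 = 45.08 Nm
alpha = tau_out / I = 45.08 / 3.0
= 15.0267 rad/s^2


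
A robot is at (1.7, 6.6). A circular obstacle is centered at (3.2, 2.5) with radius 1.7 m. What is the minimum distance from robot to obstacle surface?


center_dist = sqrt((1.7-3.2)^2 + (6.6-2.5)^2)
= sqrt(2.25 + 16.81)
= 4.3658
min_dist = center_dist - radius = 4.3658 - 1.7 = 2.6658 m


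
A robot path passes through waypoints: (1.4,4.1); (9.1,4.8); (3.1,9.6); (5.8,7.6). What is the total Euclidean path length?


Segment lengths:
  seg1 = sqrt((7.7)^2 + (0.7)^2) = 7.7318
  seg2 = sqrt((-6.0)^2 + (4.8)^2) = 7.6837
  seg3 = sqrt((2.7)^2 + (-2.0)^2) = 3.3601
Total = 18.7756


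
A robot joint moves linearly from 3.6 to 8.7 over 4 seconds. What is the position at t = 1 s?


s = t/T = 1/4 = 0.25
p(t) = p0 + (pf-p0)*s
= 3.6 + (8.7 - 3.6) * 0.25
= 4.875


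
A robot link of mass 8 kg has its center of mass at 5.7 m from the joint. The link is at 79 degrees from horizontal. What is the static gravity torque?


tau = m*g*L*cos(angle)
= 8 * 9.81 * 5.7 * cos(79 deg)
= 8 * 9.81 * 5.7 * 0.1908
= 85.3557 Nm


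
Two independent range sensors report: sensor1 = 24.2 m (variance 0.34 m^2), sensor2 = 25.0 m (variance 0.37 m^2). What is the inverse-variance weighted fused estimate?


w1 = (1/var1) / (1/var1 + 1/var2)
   = 2.9412 / (2.9412 + 2.7027) = 0.5211
w2 = 1 - w1 = 0.4789
fused = w1*s1 + w2*s2 = 12.6113 + 11.9718
= 24.5831 m


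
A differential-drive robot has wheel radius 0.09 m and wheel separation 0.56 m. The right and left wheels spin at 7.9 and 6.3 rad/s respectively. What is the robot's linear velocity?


vR = r*wR = 0.09*7.9 = 0.711 m/s
vL = r*wL = 0.09*6.3 = 0.567 m/s
v = (vR+vL)/2 = 0.639 m/s
omega = (vR-vL)/L = 0.2571 rad/s
linear velocity = 0.639 m/s


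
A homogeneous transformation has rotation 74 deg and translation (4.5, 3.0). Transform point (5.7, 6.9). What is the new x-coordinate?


x' = cos(theta)*px - sin(theta)*py + tx
= 0.2756*5.7 - 0.9613*6.9 + 4.5
= -0.5616


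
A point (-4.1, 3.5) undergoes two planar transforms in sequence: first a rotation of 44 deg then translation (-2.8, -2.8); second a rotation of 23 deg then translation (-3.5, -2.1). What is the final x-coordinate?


After transform 1:
x1 = cos(44)*-4.1 - sin(44)*3.5 + -2.8 = -8.1806
y1 = sin(44)*-4.1 + cos(44)*3.5 + -2.8 = -3.1304
After transform 2:
x2 = cos(23)*-8.1806 - sin(23)*-3.1304 + -3.5
= -9.8071


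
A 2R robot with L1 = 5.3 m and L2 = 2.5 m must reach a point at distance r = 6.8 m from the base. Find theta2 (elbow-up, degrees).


cos(theta2) = (r^2 - L1^2 - L2^2) / (2*L1*L2)
cos(theta2) = (46.24 - 28.09 - 6.25) / 26.5
cos(theta2) = 0.449057
theta2 = 63.3168 degrees


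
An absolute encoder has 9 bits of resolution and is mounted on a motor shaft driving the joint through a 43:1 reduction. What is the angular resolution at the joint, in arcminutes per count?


counts = 2^9 = 512
effective counts at joint = 512 * 43 = 22016
resolution = 360*60 / 22016
= 0.9811 arcmin/count


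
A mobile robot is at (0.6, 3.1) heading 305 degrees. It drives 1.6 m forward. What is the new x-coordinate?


x_new = x0 + d*cos(theta)
= 0.6 + 1.6*cos(305)
= 0.6 + 0.9177
= 1.5177


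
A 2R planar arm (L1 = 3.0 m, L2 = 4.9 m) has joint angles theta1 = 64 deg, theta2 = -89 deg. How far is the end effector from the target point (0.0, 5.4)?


End effector via forward kinematics:
x = L1*cos(t1) + L2*cos(t1+t2) = 5.756
y = L1*sin(t1) + L2*sin(t1+t2) = 0.6256
Distance to target:
d = sqrt((0.0 - 5.756)^2 + (5.4 - 0.6256)^2)
= sqrt(33.1318 + 22.7953)
= 7.4784 m


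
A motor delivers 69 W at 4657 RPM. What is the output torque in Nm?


omega = 4657 * 2*pi/60 = 487.6799 rad/s
tau = P / omega = 69 / 487.6799
= 0.1415 Nm


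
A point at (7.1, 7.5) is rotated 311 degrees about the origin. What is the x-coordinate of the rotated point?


x' = x*cos(theta) - y*sin(theta)
cos(311 deg) = 0.6561, sin(311 deg) = -0.7547
x' = 7.1 * 0.6561 - 7.5 * -0.7547
= 4.658 - -5.6603
= 10.3183


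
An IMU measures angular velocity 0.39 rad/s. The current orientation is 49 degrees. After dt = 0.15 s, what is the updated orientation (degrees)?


delta_theta = w * dt = 0.39 * 0.15 = 0.0585 rad
= 3.3518 deg
theta_new = 49 + 3.3518 = 52.3518 deg


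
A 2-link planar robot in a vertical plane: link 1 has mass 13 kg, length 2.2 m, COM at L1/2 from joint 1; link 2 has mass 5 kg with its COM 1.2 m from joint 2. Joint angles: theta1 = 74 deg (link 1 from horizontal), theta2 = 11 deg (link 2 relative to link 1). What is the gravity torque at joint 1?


Horizontal distance from joint 1 to link-1 COM:
  x_c1 = (L1/2)*cos(t1) = 1.1 * 0.2756 = 0.3032 m
Horizontal distance from joint 1 to link-2 COM:
  x_c2 = L1*cos(t1) + Lc2*cos(t1+t2)
       = 2.2*0.2756 + 1.2*0.0872 = 0.711 m
tau1 = m1*g*x_c1 + m2*g*x_c2
     = 13*9.81*0.3032 + 5*9.81*0.711
     = 38.6672 + 34.874
     = 73.5412 Nm


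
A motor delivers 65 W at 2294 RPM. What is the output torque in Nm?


omega = 2294 * 2*pi/60 = 240.2271 rad/s
tau = P / omega = 65 / 240.2271
= 0.2706 Nm


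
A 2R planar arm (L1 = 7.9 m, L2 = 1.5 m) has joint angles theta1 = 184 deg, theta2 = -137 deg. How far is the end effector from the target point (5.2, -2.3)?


End effector via forward kinematics:
x = L1*cos(t1) + L2*cos(t1+t2) = -6.8578
y = L1*sin(t1) + L2*sin(t1+t2) = 0.546
Distance to target:
d = sqrt((5.2 - -6.8578)^2 + (-2.3 - 0.546)^2)
= sqrt(145.3895 + 8.0995)
= 12.3891 m


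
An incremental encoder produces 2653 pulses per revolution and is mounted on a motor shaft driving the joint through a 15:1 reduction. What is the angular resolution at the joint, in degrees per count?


counts per rev = 2653
effective counts at joint = 2653 * 15 = 39795
resolution = 360 / 39795
= 0.009 deg/count


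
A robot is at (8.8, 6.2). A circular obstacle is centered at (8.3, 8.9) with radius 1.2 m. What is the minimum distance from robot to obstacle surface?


center_dist = sqrt((8.8-8.3)^2 + (6.2-8.9)^2)
= sqrt(0.25 + 7.29)
= 2.7459
min_dist = center_dist - radius = 2.7459 - 1.2 = 1.5459 m


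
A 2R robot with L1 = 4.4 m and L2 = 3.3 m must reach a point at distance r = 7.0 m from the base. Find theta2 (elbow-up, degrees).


cos(theta2) = (r^2 - L1^2 - L2^2) / (2*L1*L2)
cos(theta2) = (49.0 - 19.36 - 10.89) / 29.04
cos(theta2) = 0.645661
theta2 = 49.7847 degrees


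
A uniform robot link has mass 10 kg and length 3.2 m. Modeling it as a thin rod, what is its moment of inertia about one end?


I = (1/3) * m * L^2
= (1/3) * 10 * 3.2^2
= 0.333333 * 10 * 10.24
= 34.1333 kg*m^2


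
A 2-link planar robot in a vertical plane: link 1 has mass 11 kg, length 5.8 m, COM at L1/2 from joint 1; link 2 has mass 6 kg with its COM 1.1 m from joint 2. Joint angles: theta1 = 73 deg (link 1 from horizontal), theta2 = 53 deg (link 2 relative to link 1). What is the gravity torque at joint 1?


Horizontal distance from joint 1 to link-1 COM:
  x_c1 = (L1/2)*cos(t1) = 2.9 * 0.2924 = 0.8479 m
Horizontal distance from joint 1 to link-2 COM:
  x_c2 = L1*cos(t1) + Lc2*cos(t1+t2)
       = 5.8*0.2924 + 1.1*-0.5878 = 1.0492 m
tau1 = m1*g*x_c1 + m2*g*x_c2
     = 11*9.81*0.8479 + 6*9.81*1.0492
     = 91.4945 + 61.7554
     = 153.25 Nm


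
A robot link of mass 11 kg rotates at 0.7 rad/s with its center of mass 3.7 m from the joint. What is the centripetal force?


F = m * omega^2 * r
= 11 * 0.7^2 * 3.7
= 11 * 0.49 * 3.7
= 19.943 N


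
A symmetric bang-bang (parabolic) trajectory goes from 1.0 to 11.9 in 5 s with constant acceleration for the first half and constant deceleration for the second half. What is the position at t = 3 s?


Symmetric rest-to-rest: each phase covers (pf-p0)/2 in time T/2. 0.5*a*(T/2)^2 = (pf-p0)/2 => a = 4*(pf-p0)/T^2
a = 4*(11.9-1.0)/5^2 = 1.744
t = 3 is in the deceleration phase (t > T/2).
p = pf - 0.5*a*(T-t)^2 = 11.9 - 0.5*1.744*2^2
= 8.412


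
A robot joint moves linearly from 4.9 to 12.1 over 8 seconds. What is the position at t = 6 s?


s = t/T = 6/8 = 0.75
p(t) = p0 + (pf-p0)*s
= 4.9 + (12.1 - 4.9) * 0.75
= 10.3


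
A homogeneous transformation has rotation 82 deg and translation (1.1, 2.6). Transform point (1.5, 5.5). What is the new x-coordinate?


x' = cos(theta)*px - sin(theta)*py + tx
= 0.1392*1.5 - 0.9903*5.5 + 1.1
= -4.1377


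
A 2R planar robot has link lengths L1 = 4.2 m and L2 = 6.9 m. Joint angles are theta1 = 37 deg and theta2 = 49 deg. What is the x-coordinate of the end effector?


Convert angles to radians: theta1 = 0.6458, theta2 = 0.8552
x = L1*cos(theta1) + L2*cos(theta1+theta2)
x = 3.3543 + 0.4813
x = 3.8356


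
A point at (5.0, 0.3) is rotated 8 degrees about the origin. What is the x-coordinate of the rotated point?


x' = x*cos(theta) - y*sin(theta)
cos(8 deg) = 0.9903, sin(8 deg) = 0.1392
x' = 5.0 * 0.9903 - 0.3 * 0.1392
= 4.9513 - 0.0418
= 4.9096


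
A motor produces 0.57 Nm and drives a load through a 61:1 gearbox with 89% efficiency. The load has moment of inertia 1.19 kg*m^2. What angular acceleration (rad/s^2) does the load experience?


tau_out = tau_motor * N * eta
= 0.57 * 61 * 0.89 = 30.9453 Nm
alpha = tau_out / I = 30.9453 / 1.19
= 26.0045 rad/s^2


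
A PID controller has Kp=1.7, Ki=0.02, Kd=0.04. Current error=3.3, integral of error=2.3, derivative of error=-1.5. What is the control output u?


u = Kp*e + Ki*int(e) + Kd*de/dt
= 1.7*3.3 + 0.02*2.3 + 0.04*(-1.5)
= 5.61 + 0.046 + -0.06
= 5.596


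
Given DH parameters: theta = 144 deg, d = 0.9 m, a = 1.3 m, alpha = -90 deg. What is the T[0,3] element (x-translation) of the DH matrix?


T[0,3] = a * cos(theta)
= 1.3 * cos(144 deg)
= 1.3 * -0.809
= -1.0517


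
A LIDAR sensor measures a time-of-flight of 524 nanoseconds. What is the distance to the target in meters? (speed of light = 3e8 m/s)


tof = 524 ns = 5.24e-07 s
dist = c * tof / 2
= 3e8 * 5.24e-07 / 2
= 78.6 m


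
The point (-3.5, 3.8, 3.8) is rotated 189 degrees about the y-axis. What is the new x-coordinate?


Rotation about y-axis: x' = x*cos(theta) + z*sin(theta)
= -3.5 * -0.9877 + 3.8 * -0.1564
= 2.8625


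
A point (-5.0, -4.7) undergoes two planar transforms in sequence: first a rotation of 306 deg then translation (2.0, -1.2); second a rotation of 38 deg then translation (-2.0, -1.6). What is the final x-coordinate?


After transform 1:
x1 = cos(306)*-5.0 - sin(306)*-4.7 + 2.0 = -4.7413
y1 = sin(306)*-5.0 + cos(306)*-4.7 + -1.2 = 0.0825
After transform 2:
x2 = cos(38)*-4.7413 - sin(38)*0.0825 + -2.0
= -5.787


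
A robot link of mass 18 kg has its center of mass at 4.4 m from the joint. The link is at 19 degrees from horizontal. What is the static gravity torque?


tau = m*g*L*cos(angle)
= 18 * 9.81 * 4.4 * cos(19 deg)
= 18 * 9.81 * 4.4 * 0.9455
= 734.6225 Nm


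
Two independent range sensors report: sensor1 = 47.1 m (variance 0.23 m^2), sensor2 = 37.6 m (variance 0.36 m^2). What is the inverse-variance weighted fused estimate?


w1 = (1/var1) / (1/var1 + 1/var2)
   = 4.3478 / (4.3478 + 2.7778) = 0.6102
w2 = 1 - w1 = 0.3898
fused = w1*s1 + w2*s2 = 28.739 + 14.6576
= 43.3966 m


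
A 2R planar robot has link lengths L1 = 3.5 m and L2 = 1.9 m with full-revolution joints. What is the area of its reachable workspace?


r_max = L1 + L2 = 5.4 m
r_min = |L1 - L2| = 1.6 m
Area = pi*(r_max^2 - r_min^2)
= pi*(29.16 - 2.56)
= pi * 26.6
= 83.5664 m^2


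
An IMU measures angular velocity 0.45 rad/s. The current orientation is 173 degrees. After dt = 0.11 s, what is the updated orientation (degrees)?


delta_theta = w * dt = 0.45 * 0.11 = 0.0495 rad
= 2.8361 deg
theta_new = 173 + 2.8361 = 175.8361 deg


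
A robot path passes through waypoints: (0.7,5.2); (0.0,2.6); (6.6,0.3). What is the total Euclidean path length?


Segment lengths:
  seg1 = sqrt((-0.7)^2 + (-2.6)^2) = 2.6926
  seg2 = sqrt((6.6)^2 + (-2.3)^2) = 6.9893
Total = 9.6819


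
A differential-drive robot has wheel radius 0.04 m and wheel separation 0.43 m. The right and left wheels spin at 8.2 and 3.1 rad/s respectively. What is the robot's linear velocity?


vR = r*wR = 0.04*8.2 = 0.328 m/s
vL = r*wL = 0.04*3.1 = 0.124 m/s
v = (vR+vL)/2 = 0.226 m/s
omega = (vR-vL)/L = 0.4744 rad/s
linear velocity = 0.226 m/s


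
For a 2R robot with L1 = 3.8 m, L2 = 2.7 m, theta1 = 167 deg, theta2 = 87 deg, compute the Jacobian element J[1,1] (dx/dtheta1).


J[1,1] = -L1*sin(t1) - L2*sin(t1+t2)
= -3.8*sin(167) - 2.7*sin(254)
= 1.7406


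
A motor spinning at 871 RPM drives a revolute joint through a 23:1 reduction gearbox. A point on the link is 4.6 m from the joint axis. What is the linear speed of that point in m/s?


omega_motor = 871 * 2*pi/60 = 91.2109 rad/s
omega_joint = omega_motor / 23 = 3.9657 rad/s
v = omega_joint * r = 3.9657 * 4.6
= 18.2422 m/s


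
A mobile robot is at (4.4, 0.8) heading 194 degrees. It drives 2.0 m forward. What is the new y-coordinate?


y_new = y0 + d*sin(theta)
= 0.8 + 2.0*sin(194)
= 0.8 + -0.4838
= 0.3162


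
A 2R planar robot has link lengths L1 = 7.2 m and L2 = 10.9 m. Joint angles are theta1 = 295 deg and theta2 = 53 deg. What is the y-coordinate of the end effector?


Convert angles to radians: theta1 = 5.1487, theta2 = 0.925
y = L1*sin(theta1) + L2*sin(theta1+theta2)
y = -6.5254 + -2.2662
y = -8.7917


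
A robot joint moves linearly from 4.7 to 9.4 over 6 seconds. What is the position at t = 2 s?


s = t/T = 2/6 = 0.3333
p(t) = p0 + (pf-p0)*s
= 4.7 + (9.4 - 4.7) * 0.3333
= 6.2667


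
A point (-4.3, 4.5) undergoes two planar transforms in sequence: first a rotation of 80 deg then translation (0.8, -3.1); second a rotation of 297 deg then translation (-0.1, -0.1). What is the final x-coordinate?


After transform 1:
x1 = cos(80)*-4.3 - sin(80)*4.5 + 0.8 = -4.3783
y1 = sin(80)*-4.3 + cos(80)*4.5 + -3.1 = -6.5533
After transform 2:
x2 = cos(297)*-4.3783 - sin(297)*-6.5533 + -0.1
= -7.9267


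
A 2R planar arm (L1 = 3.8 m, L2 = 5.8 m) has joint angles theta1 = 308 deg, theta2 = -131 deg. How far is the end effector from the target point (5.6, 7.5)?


End effector via forward kinematics:
x = L1*cos(t1) + L2*cos(t1+t2) = -3.4525
y = L1*sin(t1) + L2*sin(t1+t2) = -2.6909
Distance to target:
d = sqrt((5.6 - -3.4525)^2 + (7.5 - -2.6909)^2)
= sqrt(81.9484 + 103.8543)
= 13.6309 m


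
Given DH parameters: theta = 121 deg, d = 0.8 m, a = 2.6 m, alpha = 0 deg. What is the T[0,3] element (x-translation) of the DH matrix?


T[0,3] = a * cos(theta)
= 2.6 * cos(121 deg)
= 2.6 * -0.515
= -1.3391


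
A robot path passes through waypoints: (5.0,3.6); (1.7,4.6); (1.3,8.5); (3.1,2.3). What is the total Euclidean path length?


Segment lengths:
  seg1 = sqrt((-3.3)^2 + (1.0)^2) = 3.4482
  seg2 = sqrt((-0.4)^2 + (3.9)^2) = 3.9205
  seg3 = sqrt((1.8)^2 + (-6.2)^2) = 6.456
Total = 13.8247


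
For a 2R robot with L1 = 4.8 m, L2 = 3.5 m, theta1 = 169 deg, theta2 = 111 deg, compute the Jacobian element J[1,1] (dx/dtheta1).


J[1,1] = -L1*sin(t1) - L2*sin(t1+t2)
= -4.8*sin(169) - 3.5*sin(280)
= 2.5309


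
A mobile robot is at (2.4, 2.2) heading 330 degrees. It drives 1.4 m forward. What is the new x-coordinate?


x_new = x0 + d*cos(theta)
= 2.4 + 1.4*cos(330)
= 2.4 + 1.2124
= 3.6124


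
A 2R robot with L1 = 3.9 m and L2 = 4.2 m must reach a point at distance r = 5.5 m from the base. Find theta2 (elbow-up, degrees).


cos(theta2) = (r^2 - L1^2 - L2^2) / (2*L1*L2)
cos(theta2) = (30.25 - 15.21 - 17.64) / 32.76
cos(theta2) = -0.079365
theta2 = 94.5521 degrees


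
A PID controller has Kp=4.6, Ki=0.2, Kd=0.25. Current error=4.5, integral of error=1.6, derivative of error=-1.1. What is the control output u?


u = Kp*e + Ki*int(e) + Kd*de/dt
= 4.6*4.5 + 0.2*1.6 + 0.25*(-1.1)
= 20.7 + 0.32 + -0.275
= 20.745


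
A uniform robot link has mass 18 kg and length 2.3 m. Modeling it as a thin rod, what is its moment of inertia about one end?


I = (1/3) * m * L^2
= (1/3) * 18 * 2.3^2
= 0.333333 * 18 * 5.29
= 31.74 kg*m^2


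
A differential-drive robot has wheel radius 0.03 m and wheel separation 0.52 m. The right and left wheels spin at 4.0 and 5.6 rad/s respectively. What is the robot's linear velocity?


vR = r*wR = 0.03*4.0 = 0.12 m/s
vL = r*wL = 0.03*5.6 = 0.168 m/s
v = (vR+vL)/2 = 0.144 m/s
omega = (vR-vL)/L = -0.0923 rad/s
linear velocity = 0.144 m/s


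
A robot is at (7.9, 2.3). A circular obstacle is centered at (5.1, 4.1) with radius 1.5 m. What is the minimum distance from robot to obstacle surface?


center_dist = sqrt((7.9-5.1)^2 + (2.3-4.1)^2)
= sqrt(7.84 + 3.24)
= 3.3287
min_dist = center_dist - radius = 3.3287 - 1.5 = 1.8287 m


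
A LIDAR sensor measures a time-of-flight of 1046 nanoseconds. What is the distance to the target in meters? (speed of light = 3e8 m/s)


tof = 1046 ns = 1.046e-06 s
dist = c * tof / 2
= 3e8 * 1.046e-06 / 2
= 156.9 m


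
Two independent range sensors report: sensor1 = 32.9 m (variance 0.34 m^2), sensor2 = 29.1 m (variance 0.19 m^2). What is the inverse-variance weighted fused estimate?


w1 = (1/var1) / (1/var1 + 1/var2)
   = 2.9412 / (2.9412 + 5.2632) = 0.3585
w2 = 1 - w1 = 0.6415
fused = w1*s1 + w2*s2 = 11.7943 + 18.6679
= 30.4623 m


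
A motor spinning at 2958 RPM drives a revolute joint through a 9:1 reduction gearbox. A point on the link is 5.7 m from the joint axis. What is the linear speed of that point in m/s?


omega_motor = 2958 * 2*pi/60 = 309.761 rad/s
omega_joint = omega_motor / 9 = 34.4179 rad/s
v = omega_joint * r = 34.4179 * 5.7
= 196.182 m/s


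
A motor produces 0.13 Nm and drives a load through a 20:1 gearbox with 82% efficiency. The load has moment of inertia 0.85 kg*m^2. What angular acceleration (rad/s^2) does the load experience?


tau_out = tau_motor * N * eta
= 0.13 * 20 * 0.82 = 2.132 Nm
alpha = tau_out / I = 2.132 / 0.85
= 2.5082 rad/s^2


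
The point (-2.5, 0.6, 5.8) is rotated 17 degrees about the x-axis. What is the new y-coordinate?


Rotation about x-axis: y' = y*cos(theta) - z*sin(theta)
= 0.6 * 0.9563 - 5.8 * 0.2924
= -1.122


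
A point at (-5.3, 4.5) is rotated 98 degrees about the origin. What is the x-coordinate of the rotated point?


x' = x*cos(theta) - y*sin(theta)
cos(98 deg) = -0.1392, sin(98 deg) = 0.9903
x' = -5.3 * -0.1392 - 4.5 * 0.9903
= 0.7376 - 4.4562
= -3.7186


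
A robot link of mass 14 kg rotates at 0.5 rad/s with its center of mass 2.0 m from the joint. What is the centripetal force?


F = m * omega^2 * r
= 14 * 0.5^2 * 2.0
= 14 * 0.25 * 2.0
= 7.0 N


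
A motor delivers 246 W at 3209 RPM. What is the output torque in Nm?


omega = 3209 * 2*pi/60 = 336.0457 rad/s
tau = P / omega = 246 / 336.0457
= 0.732 Nm


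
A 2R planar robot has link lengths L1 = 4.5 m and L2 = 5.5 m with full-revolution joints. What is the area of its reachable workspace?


r_max = L1 + L2 = 10.0 m
r_min = |L1 - L2| = 1.0 m
Area = pi*(r_max^2 - r_min^2)
= pi*(100.0 - 1.0)
= pi * 99.0
= 311.0177 m^2


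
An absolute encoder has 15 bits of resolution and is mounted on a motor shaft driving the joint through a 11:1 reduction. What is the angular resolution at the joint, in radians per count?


counts = 2^15 = 32768
effective counts at joint = 32768 * 11 = 360448
resolution = 2*pi / 360448
= 1.7432e-05 rad/count


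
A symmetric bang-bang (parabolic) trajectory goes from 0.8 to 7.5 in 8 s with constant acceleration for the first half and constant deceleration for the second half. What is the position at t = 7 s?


Symmetric rest-to-rest: each phase covers (pf-p0)/2 in time T/2. 0.5*a*(T/2)^2 = (pf-p0)/2 => a = 4*(pf-p0)/T^2
a = 4*(7.5-0.8)/8^2 = 0.4188
t = 7 is in the deceleration phase (t > T/2).
p = pf - 0.5*a*(T-t)^2 = 7.5 - 0.5*0.4188*1^2
= 7.2906


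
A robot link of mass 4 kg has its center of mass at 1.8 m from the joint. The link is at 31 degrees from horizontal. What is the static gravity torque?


tau = m*g*L*cos(angle)
= 4 * 9.81 * 1.8 * cos(31 deg)
= 4 * 9.81 * 1.8 * 0.8572
= 60.5434 Nm


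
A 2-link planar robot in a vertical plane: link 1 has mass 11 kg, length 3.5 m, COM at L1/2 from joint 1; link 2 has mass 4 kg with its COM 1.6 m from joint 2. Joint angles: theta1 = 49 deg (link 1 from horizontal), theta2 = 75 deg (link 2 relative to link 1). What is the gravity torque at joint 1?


Horizontal distance from joint 1 to link-1 COM:
  x_c1 = (L1/2)*cos(t1) = 1.75 * 0.6561 = 1.1481 m
Horizontal distance from joint 1 to link-2 COM:
  x_c2 = L1*cos(t1) + Lc2*cos(t1+t2)
       = 3.5*0.6561 + 1.6*-0.5592 = 1.4015 m
tau1 = m1*g*x_c1 + m2*g*x_c2
     = 11*9.81*1.1481 + 4*9.81*1.4015
     = 123.8918 + 54.9948
     = 178.8866 Nm


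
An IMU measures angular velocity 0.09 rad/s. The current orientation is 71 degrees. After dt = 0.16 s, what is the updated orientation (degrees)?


delta_theta = w * dt = 0.09 * 0.16 = 0.0144 rad
= 0.8251 deg
theta_new = 71 + 0.8251 = 71.8251 deg


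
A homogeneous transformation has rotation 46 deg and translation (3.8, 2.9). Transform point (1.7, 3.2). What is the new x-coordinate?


x' = cos(theta)*px - sin(theta)*py + tx
= 0.6947*1.7 - 0.7193*3.2 + 3.8
= 2.679


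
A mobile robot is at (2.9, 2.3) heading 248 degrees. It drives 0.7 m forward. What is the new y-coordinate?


y_new = y0 + d*sin(theta)
= 2.3 + 0.7*sin(248)
= 2.3 + -0.649
= 1.651


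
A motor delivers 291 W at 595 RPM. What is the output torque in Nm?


omega = 595 * 2*pi/60 = 62.3083 rad/s
tau = P / omega = 291 / 62.3083
= 4.6703 Nm


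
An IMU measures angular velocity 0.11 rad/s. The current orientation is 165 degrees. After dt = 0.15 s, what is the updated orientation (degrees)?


delta_theta = w * dt = 0.11 * 0.15 = 0.0165 rad
= 0.9454 deg
theta_new = 165 + 0.9454 = 165.9454 deg


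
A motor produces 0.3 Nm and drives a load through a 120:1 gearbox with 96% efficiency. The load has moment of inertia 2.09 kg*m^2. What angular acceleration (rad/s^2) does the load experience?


tau_out = tau_motor * N * eta
= 0.3 * 120 * 0.96 = 34.56 Nm
alpha = tau_out / I = 34.56 / 2.09
= 16.5359 rad/s^2


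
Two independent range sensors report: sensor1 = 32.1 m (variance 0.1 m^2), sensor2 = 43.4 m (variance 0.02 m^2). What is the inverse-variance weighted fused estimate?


w1 = (1/var1) / (1/var1 + 1/var2)
   = 10.0 / (10.0 + 50.0) = 0.1667
w2 = 1 - w1 = 0.8333
fused = w1*s1 + w2*s2 = 5.35 + 36.1667
= 41.5167 m


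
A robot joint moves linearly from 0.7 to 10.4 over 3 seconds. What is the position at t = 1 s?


s = t/T = 1/3 = 0.3333
p(t) = p0 + (pf-p0)*s
= 0.7 + (10.4 - 0.7) * 0.3333
= 3.9333


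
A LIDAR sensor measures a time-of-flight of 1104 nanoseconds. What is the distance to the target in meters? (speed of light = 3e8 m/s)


tof = 1104 ns = 1.104e-06 s
dist = c * tof / 2
= 3e8 * 1.104e-06 / 2
= 165.6 m


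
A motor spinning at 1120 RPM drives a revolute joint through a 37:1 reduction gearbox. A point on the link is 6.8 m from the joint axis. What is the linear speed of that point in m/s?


omega_motor = 1120 * 2*pi/60 = 117.2861 rad/s
omega_joint = omega_motor / 37 = 3.1699 rad/s
v = omega_joint * r = 3.1699 * 6.8
= 21.5553 m/s


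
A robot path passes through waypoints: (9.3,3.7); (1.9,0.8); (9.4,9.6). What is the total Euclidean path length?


Segment lengths:
  seg1 = sqrt((-7.4)^2 + (-2.9)^2) = 7.948
  seg2 = sqrt((7.5)^2 + (8.8)^2) = 11.5624
Total = 19.5104


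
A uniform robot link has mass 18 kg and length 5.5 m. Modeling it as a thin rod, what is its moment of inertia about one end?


I = (1/3) * m * L^2
= (1/3) * 18 * 5.5^2
= 0.333333 * 18 * 30.25
= 181.5 kg*m^2


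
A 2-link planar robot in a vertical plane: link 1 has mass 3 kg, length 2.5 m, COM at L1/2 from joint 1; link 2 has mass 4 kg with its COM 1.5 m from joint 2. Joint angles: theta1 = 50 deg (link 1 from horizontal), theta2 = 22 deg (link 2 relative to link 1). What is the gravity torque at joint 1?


Horizontal distance from joint 1 to link-1 COM:
  x_c1 = (L1/2)*cos(t1) = 1.25 * 0.6428 = 0.8035 m
Horizontal distance from joint 1 to link-2 COM:
  x_c2 = L1*cos(t1) + Lc2*cos(t1+t2)
       = 2.5*0.6428 + 1.5*0.309 = 2.0705 m
tau1 = m1*g*x_c1 + m2*g*x_c2
     = 3*9.81*0.8035 + 4*9.81*2.0705
     = 23.6465 + 81.2462
     = 104.8928 Nm


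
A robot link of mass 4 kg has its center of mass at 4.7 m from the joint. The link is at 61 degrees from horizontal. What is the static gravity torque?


tau = m*g*L*cos(angle)
= 4 * 9.81 * 4.7 * cos(61 deg)
= 4 * 9.81 * 4.7 * 0.4848
= 89.4125 Nm


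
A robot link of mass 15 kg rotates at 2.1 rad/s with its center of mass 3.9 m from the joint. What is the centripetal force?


F = m * omega^2 * r
= 15 * 2.1^2 * 3.9
= 15 * 4.41 * 3.9
= 257.985 N


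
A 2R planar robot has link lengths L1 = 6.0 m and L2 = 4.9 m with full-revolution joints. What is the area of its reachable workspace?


r_max = L1 + L2 = 10.9 m
r_min = |L1 - L2| = 1.1 m
Area = pi*(r_max^2 - r_min^2)
= pi*(118.81 - 1.21)
= pi * 117.6
= 369.4513 m^2


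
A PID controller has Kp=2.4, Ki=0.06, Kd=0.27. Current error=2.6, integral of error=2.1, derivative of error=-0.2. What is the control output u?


u = Kp*e + Ki*int(e) + Kd*de/dt
= 2.4*2.6 + 0.06*2.1 + 0.27*(-0.2)
= 6.24 + 0.126 + -0.054
= 6.312


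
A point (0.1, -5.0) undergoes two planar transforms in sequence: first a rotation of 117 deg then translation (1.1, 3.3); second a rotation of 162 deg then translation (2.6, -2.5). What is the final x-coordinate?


After transform 1:
x1 = cos(117)*0.1 - sin(117)*-5.0 + 1.1 = 5.5096
y1 = sin(117)*0.1 + cos(117)*-5.0 + 3.3 = 5.6591
After transform 2:
x2 = cos(162)*5.5096 - sin(162)*5.6591 + 2.6
= -4.3887


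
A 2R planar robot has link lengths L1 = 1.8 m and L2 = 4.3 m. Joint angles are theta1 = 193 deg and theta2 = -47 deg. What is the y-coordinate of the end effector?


Convert angles to radians: theta1 = 3.3685, theta2 = -0.8203
y = L1*sin(theta1) + L2*sin(theta1+theta2)
y = -0.4049 + 2.4045
y = 1.9996


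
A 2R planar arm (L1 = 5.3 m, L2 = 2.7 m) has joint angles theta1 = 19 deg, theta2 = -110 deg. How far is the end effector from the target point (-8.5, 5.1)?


End effector via forward kinematics:
x = L1*cos(t1) + L2*cos(t1+t2) = 4.9641
y = L1*sin(t1) + L2*sin(t1+t2) = -0.9741
Distance to target:
d = sqrt((-8.5 - 4.9641)^2 + (5.1 - -0.9741)^2)
= sqrt(181.2827 + 36.8944)
= 14.7708 m


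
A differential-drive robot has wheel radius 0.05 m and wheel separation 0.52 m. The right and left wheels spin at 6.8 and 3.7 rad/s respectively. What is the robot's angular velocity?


vR = r*wR = 0.05*6.8 = 0.34 m/s
vL = r*wL = 0.05*3.7 = 0.185 m/s
v = (vR+vL)/2 = 0.2625 m/s
omega = (vR-vL)/L = 0.2981 rad/s
angular velocity = 0.2981 rad/s


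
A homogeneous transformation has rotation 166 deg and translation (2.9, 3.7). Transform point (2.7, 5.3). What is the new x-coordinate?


x' = cos(theta)*px - sin(theta)*py + tx
= -0.9703*2.7 - 0.2419*5.3 + 2.9
= -1.002


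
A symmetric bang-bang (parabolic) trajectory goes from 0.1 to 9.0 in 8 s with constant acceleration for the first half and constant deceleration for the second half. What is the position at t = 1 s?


Symmetric rest-to-rest: each phase covers (pf-p0)/2 in time T/2. 0.5*a*(T/2)^2 = (pf-p0)/2 => a = 4*(pf-p0)/T^2
a = 4*(9.0-0.1)/8^2 = 0.5563
t = 1 is in the acceleration phase (t <= T/2).
p = p0 + 0.5*a*t^2 = 0.1 + 0.5*0.5563*1^2
= 0.3781


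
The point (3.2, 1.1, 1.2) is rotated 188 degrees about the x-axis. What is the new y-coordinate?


Rotation about x-axis: y' = y*cos(theta) - z*sin(theta)
= 1.1 * -0.9903 - 1.2 * -0.1392
= -0.9223


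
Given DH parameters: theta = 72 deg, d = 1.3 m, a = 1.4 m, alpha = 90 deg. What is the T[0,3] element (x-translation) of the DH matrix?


T[0,3] = a * cos(theta)
= 1.4 * cos(72 deg)
= 1.4 * 0.309
= 0.4326


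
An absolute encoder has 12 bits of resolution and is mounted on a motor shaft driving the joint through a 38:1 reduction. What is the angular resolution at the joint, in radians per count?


counts = 2^12 = 4096
effective counts at joint = 4096 * 38 = 155648
resolution = 2*pi / 155648
= 4.0368e-05 rad/count


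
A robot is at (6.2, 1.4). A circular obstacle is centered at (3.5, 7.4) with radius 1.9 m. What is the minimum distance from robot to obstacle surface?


center_dist = sqrt((6.2-3.5)^2 + (1.4-7.4)^2)
= sqrt(7.29 + 36.0)
= 6.5795
min_dist = center_dist - radius = 6.5795 - 1.9 = 4.6795 m


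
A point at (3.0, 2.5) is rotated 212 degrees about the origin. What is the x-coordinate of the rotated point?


x' = x*cos(theta) - y*sin(theta)
cos(212 deg) = -0.848, sin(212 deg) = -0.5299
x' = 3.0 * -0.848 - 2.5 * -0.5299
= -2.5441 - -1.3248
= -1.2193
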